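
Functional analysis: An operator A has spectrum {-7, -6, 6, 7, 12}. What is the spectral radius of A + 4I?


Spectrum of A + 4I = {-3, -2, 10, 11, 16}
Spectral radius = max |lambda| over the shifted spectrum
= max(3, 2, 10, 11, 16) = 16

16


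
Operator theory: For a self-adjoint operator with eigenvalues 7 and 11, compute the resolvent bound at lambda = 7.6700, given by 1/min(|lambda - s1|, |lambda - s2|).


dist(7.6700, {7, 11}) = min(|7.6700 - 7|, |7.6700 - 11|)
= min(0.6700, 3.3300) = 0.6700
Resolvent bound = 1/0.6700 = 1.4925

1.4925


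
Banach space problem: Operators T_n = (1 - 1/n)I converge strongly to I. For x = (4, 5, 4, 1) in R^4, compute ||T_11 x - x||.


T_11 x - x = (1 - 1/11)x - x = -x/11
||x|| = sqrt(58) = 7.6158
||T_11 x - x|| = ||x||/11 = 7.6158/11 = 0.6923

0.6923


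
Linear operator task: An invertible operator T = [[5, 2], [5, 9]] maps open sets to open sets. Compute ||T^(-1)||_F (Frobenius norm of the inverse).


det(T) = 5*9 - 2*5 = 35
T^(-1) = (1/35) * [[9, -2], [-5, 5]] = [[0.2571, -0.0571], [-0.1429, 0.1429]]
||T^(-1)||_F^2 = 0.2571^2 + (-0.0571)^2 + (-0.1429)^2 + 0.1429^2 = 0.1102
||T^(-1)||_F = sqrt(0.1102) = 0.3320

0.3320


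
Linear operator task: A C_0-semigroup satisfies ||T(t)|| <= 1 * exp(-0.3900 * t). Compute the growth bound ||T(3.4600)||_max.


||T(3.4600)|| <= 1 * exp(-0.3900 * 3.4600)
= 1 * exp(-1.3494)
= 1 * 0.2594
= 0.2594

0.2594


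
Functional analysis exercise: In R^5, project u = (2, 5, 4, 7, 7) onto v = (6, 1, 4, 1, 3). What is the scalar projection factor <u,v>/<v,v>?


Computing <u,v> = 2*6 + 5*1 + 4*4 + 7*1 + 7*3 = 61
Computing <v,v> = 6^2 + 1^2 + 4^2 + 1^2 + 3^2 = 63
Projection coefficient = 61/63 = 0.9683

0.9683


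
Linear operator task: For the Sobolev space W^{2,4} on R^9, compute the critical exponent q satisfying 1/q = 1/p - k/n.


Using the Sobolev embedding formula: 1/q = 1/p - k/n
1/q = 1/4 - 2/9 = 1/36
q = 1/(1/36) = 36

36.0000


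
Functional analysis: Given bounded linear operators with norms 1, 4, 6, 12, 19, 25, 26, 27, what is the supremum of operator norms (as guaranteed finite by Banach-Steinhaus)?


By the Uniform Boundedness Principle, the supremum of norms is finite.
sup_k ||T_k|| = max(1, 4, 6, 12, 19, 25, 26, 27) = 27

27


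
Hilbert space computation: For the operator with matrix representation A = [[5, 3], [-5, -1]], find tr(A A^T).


trace(A * A^T) = sum of squares of all entries
= 5^2 + 3^2 + (-5)^2 + (-1)^2
= 25 + 9 + 25 + 1
= 60

60


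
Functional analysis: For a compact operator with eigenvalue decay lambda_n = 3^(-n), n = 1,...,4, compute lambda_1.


The eigenvalue formula gives lambda_1 = 1/3^1
= 1/3
= 0.3333

0.3333


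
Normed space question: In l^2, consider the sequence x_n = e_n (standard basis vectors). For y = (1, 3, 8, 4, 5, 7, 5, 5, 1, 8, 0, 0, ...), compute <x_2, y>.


x_2 = e_2 is the standard basis vector with 1 in position 2.
<x_2, y> = y_2 = 3
As n -> infinity, <x_n, y> -> 0, confirming weak convergence of (x_n) to 0.

3


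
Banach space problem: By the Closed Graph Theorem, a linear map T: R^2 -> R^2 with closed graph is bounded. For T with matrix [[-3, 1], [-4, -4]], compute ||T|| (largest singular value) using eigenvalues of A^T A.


A^T A = [[25, 13], [13, 17]]
trace(A^T A) = 42, det(A^T A) = 256
discriminant = 42^2 - 4*256 = 740
Largest eigenvalue of A^T A = (trace + sqrt(disc))/2 = 34.6015
||T|| = sqrt(34.6015) = 5.8823

5.8823


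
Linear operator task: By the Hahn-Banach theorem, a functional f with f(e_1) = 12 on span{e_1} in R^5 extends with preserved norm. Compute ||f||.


The norm of f is given by ||f|| = sup_{||x||=1} |f(x)|.
On span{e_1}, ||e_1|| = 1, so ||f|| = |f(e_1)| / ||e_1||
= |12| / 1 = 12.0000

12.0000


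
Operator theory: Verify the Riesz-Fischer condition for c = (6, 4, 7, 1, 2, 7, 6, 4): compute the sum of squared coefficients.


sum |c_n|^2 = 6^2 + 4^2 + 7^2 + 1^2 + 2^2 + 7^2 + 6^2 + 4^2
= 36 + 16 + 49 + 1 + 4 + 49 + 36 + 16
= 207

207


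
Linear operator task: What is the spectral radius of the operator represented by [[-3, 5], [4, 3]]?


For a 2x2 matrix, eigenvalues satisfy lambda^2 - (trace)*lambda + det = 0
trace = -3 + 3 = 0
det = -3*3 - 5*4 = -29
discriminant = 0^2 - 4*(-29) = 116
spectral radius = max |eigenvalue| = 5.3852

5.3852


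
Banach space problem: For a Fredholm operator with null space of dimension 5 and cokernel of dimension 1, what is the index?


The Fredholm index is defined as ind(T) = dim(ker T) - dim(coker T)
= 5 - 1
= 4

4


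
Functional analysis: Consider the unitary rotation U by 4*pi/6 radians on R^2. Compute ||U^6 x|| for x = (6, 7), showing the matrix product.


U is a rotation by theta = 4*pi/6
U^6 = rotation by 6*theta = 24*pi/6 = 0*pi/6 (mod 2*pi)
cos(0*pi/6) = 1.0000, sin(0*pi/6) = 0.0000
U^6 x = (1.0000 * 6 - 0.0000 * 7, 0.0000 * 6 + 1.0000 * 7)
= (6.0000, 7.0000)
||U^6 x|| = sqrt(6.0000^2 + 7.0000^2) = sqrt(85.0000) = 9.2195

9.2195


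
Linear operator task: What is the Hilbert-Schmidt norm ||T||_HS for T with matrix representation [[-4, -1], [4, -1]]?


The Hilbert-Schmidt norm is sqrt(sum of squares of all entries).
Sum of squares = (-4)^2 + (-1)^2 + 4^2 + (-1)^2
= 16 + 1 + 16 + 1 = 34
||T||_HS = sqrt(34) = 5.8310

5.8310


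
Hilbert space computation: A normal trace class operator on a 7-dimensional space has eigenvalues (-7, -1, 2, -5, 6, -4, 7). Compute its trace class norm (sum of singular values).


For a normal operator, singular values equal |eigenvalues|.
Trace norm = sum |lambda_i| = 7 + 1 + 2 + 5 + 6 + 4 + 7
= 32

32


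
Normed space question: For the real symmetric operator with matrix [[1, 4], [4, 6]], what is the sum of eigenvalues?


For a self-adjoint (symmetric) matrix, the eigenvalues are real.
The sum of eigenvalues equals the trace of the matrix.
trace = 1 + 6 = 7

7


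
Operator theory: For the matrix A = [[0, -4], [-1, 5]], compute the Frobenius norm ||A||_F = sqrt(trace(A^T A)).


||A||_F^2 = sum a_ij^2
= 0^2 + (-4)^2 + (-1)^2 + 5^2
= 0 + 16 + 1 + 25 = 42
||A||_F = sqrt(42) = 6.4807

6.4807


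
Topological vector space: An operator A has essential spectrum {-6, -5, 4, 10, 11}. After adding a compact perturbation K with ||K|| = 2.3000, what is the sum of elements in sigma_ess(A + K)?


By Weyl's theorem, the essential spectrum is invariant under compact perturbations.
sigma_ess(A + K) = sigma_ess(A) = {-6, -5, 4, 10, 11}
Sum = -6 + -5 + 4 + 10 + 11 = 14

14


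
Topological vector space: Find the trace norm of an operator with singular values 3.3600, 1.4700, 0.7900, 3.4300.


The nuclear norm is the sum of all singular values.
||T||_1 = 3.3600 + 1.4700 + 0.7900 + 3.4300
= 9.0500

9.0500


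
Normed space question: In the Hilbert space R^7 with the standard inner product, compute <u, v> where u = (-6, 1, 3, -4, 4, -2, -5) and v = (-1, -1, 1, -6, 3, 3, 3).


Computing the standard inner product <u, v> = sum u_i * v_i
= -6*-1 + 1*-1 + 3*1 + -4*-6 + 4*3 + -2*3 + -5*3
= 6 + -1 + 3 + 24 + 12 + -6 + -15
= 23

23


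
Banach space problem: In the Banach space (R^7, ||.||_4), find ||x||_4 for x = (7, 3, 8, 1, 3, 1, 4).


The l^4 norm = (sum |x_i|^4)^(1/4)
Sum of 4th powers = 2401 + 81 + 4096 + 1 + 81 + 1 + 256 = 6917
||x||_4 = (6917)^(1/4) = 9.1197

9.1197


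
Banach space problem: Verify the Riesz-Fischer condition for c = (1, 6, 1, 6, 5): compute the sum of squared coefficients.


sum |c_n|^2 = 1^2 + 6^2 + 1^2 + 6^2 + 5^2
= 1 + 36 + 1 + 36 + 25
= 99

99


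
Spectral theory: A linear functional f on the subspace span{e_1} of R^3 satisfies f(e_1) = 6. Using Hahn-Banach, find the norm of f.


The norm of f is given by ||f|| = sup_{||x||=1} |f(x)|.
On span{e_1}, ||e_1|| = 1, so ||f|| = |f(e_1)| / ||e_1||
= |6| / 1 = 6.0000

6.0000


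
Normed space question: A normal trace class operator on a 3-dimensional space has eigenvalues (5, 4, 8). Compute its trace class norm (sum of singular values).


For a normal operator, singular values equal |eigenvalues|.
Trace norm = sum |lambda_i| = 5 + 4 + 8
= 17

17


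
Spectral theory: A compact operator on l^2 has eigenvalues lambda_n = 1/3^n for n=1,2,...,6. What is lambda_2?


The eigenvalue formula gives lambda_2 = 1/3^2
= 1/9
= 0.1111

0.1111


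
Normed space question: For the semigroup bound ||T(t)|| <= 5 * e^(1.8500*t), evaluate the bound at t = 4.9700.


||T(4.9700)|| <= 5 * exp(1.8500 * 4.9700)
= 5 * exp(9.1945)
= 5 * 9842.8443
= 49214.2213

49214.2213


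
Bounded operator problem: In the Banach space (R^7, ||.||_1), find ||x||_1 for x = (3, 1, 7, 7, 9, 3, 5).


The l^1 norm equals the sum of absolute values of all components.
||x||_1 = 3 + 1 + 7 + 7 + 9 + 3 + 5
= 35

35.0000


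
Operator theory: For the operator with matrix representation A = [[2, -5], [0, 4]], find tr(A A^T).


trace(A * A^T) = sum of squares of all entries
= 2^2 + (-5)^2 + 0^2 + 4^2
= 4 + 25 + 0 + 16
= 45

45


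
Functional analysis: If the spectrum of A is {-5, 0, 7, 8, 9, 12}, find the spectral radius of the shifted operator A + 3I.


Spectrum of A + 3I = {-2, 3, 10, 11, 12, 15}
Spectral radius = max |lambda| over the shifted spectrum
= max(2, 3, 10, 11, 12, 15) = 15

15


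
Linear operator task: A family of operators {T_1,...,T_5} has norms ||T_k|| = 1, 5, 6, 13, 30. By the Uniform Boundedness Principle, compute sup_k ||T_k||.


By the Uniform Boundedness Principle, the supremum of norms is finite.
sup_k ||T_k|| = max(1, 5, 6, 13, 30) = 30

30


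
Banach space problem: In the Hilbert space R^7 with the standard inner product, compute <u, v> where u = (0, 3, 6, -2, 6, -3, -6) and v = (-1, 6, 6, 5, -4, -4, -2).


Computing the standard inner product <u, v> = sum u_i * v_i
= 0*-1 + 3*6 + 6*6 + -2*5 + 6*-4 + -3*-4 + -6*-2
= 0 + 18 + 36 + -10 + -24 + 12 + 12
= 44

44


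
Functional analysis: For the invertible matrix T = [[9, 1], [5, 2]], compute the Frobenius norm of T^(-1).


det(T) = 9*2 - 1*5 = 13
T^(-1) = (1/13) * [[2, -1], [-5, 9]] = [[0.1538, -0.0769], [-0.3846, 0.6923]]
||T^(-1)||_F^2 = 0.1538^2 + (-0.0769)^2 + (-0.3846)^2 + 0.6923^2 = 0.6568
||T^(-1)||_F = sqrt(0.6568) = 0.8104

0.8104


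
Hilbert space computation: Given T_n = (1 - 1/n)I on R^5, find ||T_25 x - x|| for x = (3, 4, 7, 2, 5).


T_25 x - x = (1 - 1/25)x - x = -x/25
||x|| = sqrt(103) = 10.1489
||T_25 x - x|| = ||x||/25 = 10.1489/25 = 0.4060

0.4060


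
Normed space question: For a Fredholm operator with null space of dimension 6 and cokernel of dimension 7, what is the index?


The Fredholm index is defined as ind(T) = dim(ker T) - dim(coker T)
= 6 - 7
= -1

-1


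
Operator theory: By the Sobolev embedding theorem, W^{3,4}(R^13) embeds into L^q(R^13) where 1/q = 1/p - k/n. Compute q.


Using the Sobolev embedding formula: 1/q = 1/p - k/n
1/q = 1/4 - 3/13 = 1/52
q = 1/(1/52) = 52

52.0000


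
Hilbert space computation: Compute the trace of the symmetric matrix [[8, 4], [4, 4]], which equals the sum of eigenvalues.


For a self-adjoint (symmetric) matrix, the eigenvalues are real.
The sum of eigenvalues equals the trace of the matrix.
trace = 8 + 4 = 12

12


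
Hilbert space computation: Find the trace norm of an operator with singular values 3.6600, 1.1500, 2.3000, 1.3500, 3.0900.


The nuclear norm is the sum of all singular values.
||T||_1 = 3.6600 + 1.1500 + 2.3000 + 1.3500 + 3.0900
= 11.5500

11.5500


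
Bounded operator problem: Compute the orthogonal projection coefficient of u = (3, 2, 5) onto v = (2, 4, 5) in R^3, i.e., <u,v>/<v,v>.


Computing <u,v> = 3*2 + 2*4 + 5*5 = 39
Computing <v,v> = 2^2 + 4^2 + 5^2 = 45
Projection coefficient = 39/45 = 0.8667

0.8667


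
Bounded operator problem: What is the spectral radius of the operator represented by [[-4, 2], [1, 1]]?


For a 2x2 matrix, eigenvalues satisfy lambda^2 - (trace)*lambda + det = 0
trace = -4 + 1 = -3
det = -4*1 - 2*1 = -6
discriminant = (-3)^2 - 4*(-6) = 33
spectral radius = max |eigenvalue| = 4.3723

4.3723


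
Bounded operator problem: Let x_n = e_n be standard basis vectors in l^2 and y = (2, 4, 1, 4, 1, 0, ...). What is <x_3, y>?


x_3 = e_3 is the standard basis vector with 1 in position 3.
<x_3, y> = y_3 = 1
As n -> infinity, <x_n, y> -> 0, confirming weak convergence of (x_n) to 0.

1


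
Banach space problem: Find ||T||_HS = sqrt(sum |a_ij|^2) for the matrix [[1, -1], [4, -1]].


The Hilbert-Schmidt norm is sqrt(sum of squares of all entries).
Sum of squares = 1^2 + (-1)^2 + 4^2 + (-1)^2
= 1 + 1 + 16 + 1 = 19
||T||_HS = sqrt(19) = 4.3589

4.3589


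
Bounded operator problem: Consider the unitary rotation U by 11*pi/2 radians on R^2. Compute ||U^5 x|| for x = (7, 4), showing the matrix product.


U is a rotation by theta = 11*pi/2
U^5 = rotation by 5*theta = 55*pi/2 = 3*pi/2 (mod 2*pi)
cos(3*pi/2) = 0.0000, sin(3*pi/2) = -1.0000
U^5 x = (0.0000 * 7 - -1.0000 * 4, -1.0000 * 7 + 0.0000 * 4)
= (4.0000, -7.0000)
||U^5 x|| = sqrt(4.0000^2 + (-7.0000)^2) = sqrt(65.0000) = 8.0623

8.0623


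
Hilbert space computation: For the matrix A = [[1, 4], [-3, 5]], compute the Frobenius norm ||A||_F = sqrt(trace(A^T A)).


||A||_F^2 = sum a_ij^2
= 1^2 + 4^2 + (-3)^2 + 5^2
= 1 + 16 + 9 + 25 = 51
||A||_F = sqrt(51) = 7.1414

7.1414


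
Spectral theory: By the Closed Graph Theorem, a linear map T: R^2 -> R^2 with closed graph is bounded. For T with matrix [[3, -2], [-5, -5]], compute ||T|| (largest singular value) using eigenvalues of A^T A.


A^T A = [[34, 19], [19, 29]]
trace(A^T A) = 63, det(A^T A) = 625
discriminant = 63^2 - 4*625 = 1469
Largest eigenvalue of A^T A = (trace + sqrt(disc))/2 = 50.6638
||T|| = sqrt(50.6638) = 7.1178

7.1178


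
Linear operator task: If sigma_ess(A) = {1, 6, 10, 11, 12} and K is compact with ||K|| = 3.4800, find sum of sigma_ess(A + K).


By Weyl's theorem, the essential spectrum is invariant under compact perturbations.
sigma_ess(A + K) = sigma_ess(A) = {1, 6, 10, 11, 12}
Sum = 1 + 6 + 10 + 11 + 12 = 40

40


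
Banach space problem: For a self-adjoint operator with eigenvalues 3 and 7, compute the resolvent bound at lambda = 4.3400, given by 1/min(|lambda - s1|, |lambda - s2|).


dist(4.3400, {3, 7}) = min(|4.3400 - 3|, |4.3400 - 7|)
= min(1.3400, 2.6600) = 1.3400
Resolvent bound = 1/1.3400 = 0.7463

0.7463


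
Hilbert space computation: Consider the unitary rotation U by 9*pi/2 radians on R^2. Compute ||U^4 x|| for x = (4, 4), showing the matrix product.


U is a rotation by theta = 9*pi/2
U^4 = rotation by 4*theta = 36*pi/2 = 0*pi/2 (mod 2*pi)
cos(0*pi/2) = 1.0000, sin(0*pi/2) = 0.0000
U^4 x = (1.0000 * 4 - 0.0000 * 4, 0.0000 * 4 + 1.0000 * 4)
= (4.0000, 4.0000)
||U^4 x|| = sqrt(4.0000^2 + 4.0000^2) = sqrt(32.0000) = 5.6569

5.6569


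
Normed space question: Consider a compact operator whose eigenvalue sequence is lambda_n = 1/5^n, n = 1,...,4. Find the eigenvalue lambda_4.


The eigenvalue formula gives lambda_4 = 1/5^4
= 1/625
= 0.0016

0.0016


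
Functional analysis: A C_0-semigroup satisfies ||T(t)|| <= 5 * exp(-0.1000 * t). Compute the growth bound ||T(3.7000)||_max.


||T(3.7000)|| <= 5 * exp(-0.1000 * 3.7000)
= 5 * exp(-0.3700)
= 5 * 0.6907
= 3.4537

3.4537


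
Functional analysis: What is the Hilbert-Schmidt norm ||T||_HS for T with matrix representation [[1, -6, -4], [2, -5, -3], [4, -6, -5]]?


The Hilbert-Schmidt norm is sqrt(sum of squares of all entries).
Sum of squares = 1^2 + (-6)^2 + (-4)^2 + 2^2 + (-5)^2 + (-3)^2 + 4^2 + (-6)^2 + (-5)^2
= 1 + 36 + 16 + 4 + 25 + 9 + 16 + 36 + 25 = 168
||T||_HS = sqrt(168) = 12.9615

12.9615


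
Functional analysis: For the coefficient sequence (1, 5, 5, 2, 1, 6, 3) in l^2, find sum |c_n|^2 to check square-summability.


sum |c_n|^2 = 1^2 + 5^2 + 5^2 + 2^2 + 1^2 + 6^2 + 3^2
= 1 + 25 + 25 + 4 + 1 + 36 + 9
= 101

101


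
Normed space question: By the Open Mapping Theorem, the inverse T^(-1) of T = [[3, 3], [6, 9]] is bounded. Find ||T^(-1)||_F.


det(T) = 3*9 - 3*6 = 9
T^(-1) = (1/9) * [[9, -3], [-6, 3]] = [[1.0000, -0.3333], [-0.6667, 0.3333]]
||T^(-1)||_F^2 = 1.0000^2 + (-0.3333)^2 + (-0.6667)^2 + 0.3333^2 = 1.6667
||T^(-1)||_F = sqrt(1.6667) = 1.2910

1.2910


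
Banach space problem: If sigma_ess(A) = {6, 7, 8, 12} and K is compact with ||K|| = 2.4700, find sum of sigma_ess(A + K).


By Weyl's theorem, the essential spectrum is invariant under compact perturbations.
sigma_ess(A + K) = sigma_ess(A) = {6, 7, 8, 12}
Sum = 6 + 7 + 8 + 12 = 33

33


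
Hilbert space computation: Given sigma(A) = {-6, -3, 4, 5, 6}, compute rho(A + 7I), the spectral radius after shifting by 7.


Spectrum of A + 7I = {1, 4, 11, 12, 13}
Spectral radius = max |lambda| over the shifted spectrum
= max(1, 4, 11, 12, 13) = 13

13


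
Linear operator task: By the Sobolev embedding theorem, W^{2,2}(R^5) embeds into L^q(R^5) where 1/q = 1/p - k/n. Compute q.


Using the Sobolev embedding formula: 1/q = 1/p - k/n
1/q = 1/2 - 2/5 = 1/10
q = 1/(1/10) = 10

10.0000


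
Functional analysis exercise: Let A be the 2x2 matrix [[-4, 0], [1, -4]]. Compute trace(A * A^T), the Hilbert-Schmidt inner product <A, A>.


trace(A * A^T) = sum of squares of all entries
= (-4)^2 + 0^2 + 1^2 + (-4)^2
= 16 + 0 + 1 + 16
= 33

33


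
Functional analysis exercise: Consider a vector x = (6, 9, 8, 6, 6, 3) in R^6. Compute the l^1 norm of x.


The l^1 norm equals the sum of absolute values of all components.
||x||_1 = 6 + 9 + 8 + 6 + 6 + 3
= 38

38.0000


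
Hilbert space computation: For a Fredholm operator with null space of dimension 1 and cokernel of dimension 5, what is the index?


The Fredholm index is defined as ind(T) = dim(ker T) - dim(coker T)
= 1 - 5
= -4

-4


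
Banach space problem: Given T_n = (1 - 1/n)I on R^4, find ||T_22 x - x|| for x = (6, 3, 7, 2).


T_22 x - x = (1 - 1/22)x - x = -x/22
||x|| = sqrt(98) = 9.8995
||T_22 x - x|| = ||x||/22 = 9.8995/22 = 0.4500

0.4500


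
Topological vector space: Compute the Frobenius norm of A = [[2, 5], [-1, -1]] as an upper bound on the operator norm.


||A||_F^2 = sum a_ij^2
= 2^2 + 5^2 + (-1)^2 + (-1)^2
= 4 + 25 + 1 + 1 = 31
||A||_F = sqrt(31) = 5.5678

5.5678


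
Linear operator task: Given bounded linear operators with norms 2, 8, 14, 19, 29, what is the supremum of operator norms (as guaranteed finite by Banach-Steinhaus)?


By the Uniform Boundedness Principle, the supremum of norms is finite.
sup_k ||T_k|| = max(2, 8, 14, 19, 29) = 29

29


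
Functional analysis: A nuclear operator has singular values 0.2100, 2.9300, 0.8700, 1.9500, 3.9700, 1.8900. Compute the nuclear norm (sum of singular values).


The nuclear norm is the sum of all singular values.
||T||_1 = 0.2100 + 2.9300 + 0.8700 + 1.9500 + 3.9700 + 1.8900
= 11.8200

11.8200


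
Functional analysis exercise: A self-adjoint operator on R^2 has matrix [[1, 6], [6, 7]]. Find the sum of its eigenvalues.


For a self-adjoint (symmetric) matrix, the eigenvalues are real.
The sum of eigenvalues equals the trace of the matrix.
trace = 1 + 7 = 8

8


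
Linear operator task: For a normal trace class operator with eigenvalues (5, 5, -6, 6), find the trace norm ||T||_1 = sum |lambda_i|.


For a normal operator, singular values equal |eigenvalues|.
Trace norm = sum |lambda_i| = 5 + 5 + 6 + 6
= 22

22


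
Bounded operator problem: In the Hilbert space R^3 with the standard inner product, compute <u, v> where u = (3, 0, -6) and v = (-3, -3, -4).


Computing the standard inner product <u, v> = sum u_i * v_i
= 3*-3 + 0*-3 + -6*-4
= -9 + 0 + 24
= 15

15


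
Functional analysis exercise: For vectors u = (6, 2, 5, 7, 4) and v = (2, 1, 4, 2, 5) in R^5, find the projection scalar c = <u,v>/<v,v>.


Computing <u,v> = 6*2 + 2*1 + 5*4 + 7*2 + 4*5 = 68
Computing <v,v> = 2^2 + 1^2 + 4^2 + 2^2 + 5^2 = 50
Projection coefficient = 68/50 = 1.3600

1.3600


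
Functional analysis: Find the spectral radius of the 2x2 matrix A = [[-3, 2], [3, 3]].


For a 2x2 matrix, eigenvalues satisfy lambda^2 - (trace)*lambda + det = 0
trace = -3 + 3 = 0
det = -3*3 - 2*3 = -15
discriminant = 0^2 - 4*(-15) = 60
spectral radius = max |eigenvalue| = 3.8730

3.8730


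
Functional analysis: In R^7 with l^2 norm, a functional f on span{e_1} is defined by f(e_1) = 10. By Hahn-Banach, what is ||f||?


The norm of f is given by ||f|| = sup_{||x||=1} |f(x)|.
On span{e_1}, ||e_1|| = 1, so ||f|| = |f(e_1)| / ||e_1||
= |10| / 1 = 10.0000

10.0000


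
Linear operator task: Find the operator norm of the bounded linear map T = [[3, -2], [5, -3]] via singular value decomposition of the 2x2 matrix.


A^T A = [[34, -21], [-21, 13]]
trace(A^T A) = 47, det(A^T A) = 1
discriminant = 47^2 - 4*1 = 2205
Largest eigenvalue of A^T A = (trace + sqrt(disc))/2 = 46.9787
||T|| = sqrt(46.9787) = 6.8541

6.8541


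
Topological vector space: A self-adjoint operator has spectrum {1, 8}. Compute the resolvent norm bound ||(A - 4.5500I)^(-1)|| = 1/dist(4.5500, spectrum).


dist(4.5500, {1, 8}) = min(|4.5500 - 1|, |4.5500 - 8|)
= min(3.5500, 3.4500) = 3.4500
Resolvent bound = 1/3.4500 = 0.2899

0.2899


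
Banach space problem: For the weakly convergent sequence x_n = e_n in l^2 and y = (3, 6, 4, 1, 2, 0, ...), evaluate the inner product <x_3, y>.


x_3 = e_3 is the standard basis vector with 1 in position 3.
<x_3, y> = y_3 = 4
As n -> infinity, <x_n, y> -> 0, confirming weak convergence of (x_n) to 0.

4


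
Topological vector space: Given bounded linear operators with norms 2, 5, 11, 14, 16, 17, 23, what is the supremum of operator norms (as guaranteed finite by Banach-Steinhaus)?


By the Uniform Boundedness Principle, the supremum of norms is finite.
sup_k ||T_k|| = max(2, 5, 11, 14, 16, 17, 23) = 23

23


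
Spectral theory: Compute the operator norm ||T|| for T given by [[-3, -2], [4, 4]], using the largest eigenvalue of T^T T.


A^T A = [[25, 22], [22, 20]]
trace(A^T A) = 45, det(A^T A) = 16
discriminant = 45^2 - 4*16 = 1961
Largest eigenvalue of A^T A = (trace + sqrt(disc))/2 = 44.6416
||T|| = sqrt(44.6416) = 6.6814

6.6814


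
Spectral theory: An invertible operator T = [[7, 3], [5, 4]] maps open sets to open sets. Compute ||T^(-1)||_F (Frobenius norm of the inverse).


det(T) = 7*4 - 3*5 = 13
T^(-1) = (1/13) * [[4, -3], [-5, 7]] = [[0.3077, -0.2308], [-0.3846, 0.5385]]
||T^(-1)||_F^2 = 0.3077^2 + (-0.2308)^2 + (-0.3846)^2 + 0.5385^2 = 0.5858
||T^(-1)||_F = sqrt(0.5858) = 0.7654

0.7654


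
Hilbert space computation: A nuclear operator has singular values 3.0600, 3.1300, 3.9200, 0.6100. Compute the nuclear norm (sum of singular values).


The nuclear norm is the sum of all singular values.
||T||_1 = 3.0600 + 3.1300 + 3.9200 + 0.6100
= 10.7200

10.7200


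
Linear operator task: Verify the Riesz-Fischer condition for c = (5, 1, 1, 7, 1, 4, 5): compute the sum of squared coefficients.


sum |c_n|^2 = 5^2 + 1^2 + 1^2 + 7^2 + 1^2 + 4^2 + 5^2
= 25 + 1 + 1 + 49 + 1 + 16 + 25
= 118

118


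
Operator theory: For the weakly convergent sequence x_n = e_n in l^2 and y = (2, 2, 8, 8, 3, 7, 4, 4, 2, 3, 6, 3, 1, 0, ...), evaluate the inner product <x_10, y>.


x_10 = e_10 is the standard basis vector with 1 in position 10.
<x_10, y> = y_10 = 3
As n -> infinity, <x_n, y> -> 0, confirming weak convergence of (x_n) to 0.

3


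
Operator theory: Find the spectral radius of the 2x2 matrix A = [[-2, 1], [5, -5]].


For a 2x2 matrix, eigenvalues satisfy lambda^2 - (trace)*lambda + det = 0
trace = -2 + -5 = -7
det = -2*-5 - 1*5 = 5
discriminant = (-7)^2 - 4*(5) = 29
spectral radius = max |eigenvalue| = 6.1926

6.1926


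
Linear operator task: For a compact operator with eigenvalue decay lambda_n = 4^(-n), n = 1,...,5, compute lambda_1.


The eigenvalue formula gives lambda_1 = 1/4^1
= 1/4
= 0.2500

0.2500


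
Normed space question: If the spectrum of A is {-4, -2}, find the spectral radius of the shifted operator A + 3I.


Spectrum of A + 3I = {-1, 1}
Spectral radius = max |lambda| over the shifted spectrum
= max(1, 1) = 1

1


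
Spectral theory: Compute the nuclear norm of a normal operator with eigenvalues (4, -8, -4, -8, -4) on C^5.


For a normal operator, singular values equal |eigenvalues|.
Trace norm = sum |lambda_i| = 4 + 8 + 4 + 8 + 4
= 28

28


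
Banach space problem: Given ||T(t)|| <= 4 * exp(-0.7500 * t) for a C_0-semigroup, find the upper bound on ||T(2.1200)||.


||T(2.1200)|| <= 4 * exp(-0.7500 * 2.1200)
= 4 * exp(-1.5900)
= 4 * 0.2039
= 0.8157

0.8157


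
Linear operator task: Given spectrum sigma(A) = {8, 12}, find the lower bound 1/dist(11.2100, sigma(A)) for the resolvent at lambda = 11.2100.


dist(11.2100, {8, 12}) = min(|11.2100 - 8|, |11.2100 - 12|)
= min(3.2100, 0.7900) = 0.7900
Resolvent bound = 1/0.7900 = 1.2658

1.2658


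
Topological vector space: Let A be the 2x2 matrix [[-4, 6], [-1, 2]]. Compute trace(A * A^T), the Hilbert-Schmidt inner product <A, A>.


trace(A * A^T) = sum of squares of all entries
= (-4)^2 + 6^2 + (-1)^2 + 2^2
= 16 + 36 + 1 + 4
= 57

57


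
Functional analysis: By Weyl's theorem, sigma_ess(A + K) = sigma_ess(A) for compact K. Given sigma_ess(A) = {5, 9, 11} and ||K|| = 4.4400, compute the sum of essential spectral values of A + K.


By Weyl's theorem, the essential spectrum is invariant under compact perturbations.
sigma_ess(A + K) = sigma_ess(A) = {5, 9, 11}
Sum = 5 + 9 + 11 = 25

25


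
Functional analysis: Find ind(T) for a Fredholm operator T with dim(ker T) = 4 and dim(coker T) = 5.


The Fredholm index is defined as ind(T) = dim(ker T) - dim(coker T)
= 4 - 5
= -1

-1


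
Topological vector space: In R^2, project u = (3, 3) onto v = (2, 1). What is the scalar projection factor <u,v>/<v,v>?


Computing <u,v> = 3*2 + 3*1 = 9
Computing <v,v> = 2^2 + 1^2 = 5
Projection coefficient = 9/5 = 1.8000

1.8000


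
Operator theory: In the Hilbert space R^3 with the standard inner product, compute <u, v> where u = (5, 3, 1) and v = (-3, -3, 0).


Computing the standard inner product <u, v> = sum u_i * v_i
= 5*-3 + 3*-3 + 1*0
= -15 + -9 + 0
= -24

-24


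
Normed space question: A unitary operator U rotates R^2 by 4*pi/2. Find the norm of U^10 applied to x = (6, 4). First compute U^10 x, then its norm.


U is a rotation by theta = 4*pi/2
U^10 = rotation by 10*theta = 40*pi/2 = 0*pi/2 (mod 2*pi)
cos(0*pi/2) = 1.0000, sin(0*pi/2) = 0.0000
U^10 x = (1.0000 * 6 - 0.0000 * 4, 0.0000 * 6 + 1.0000 * 4)
= (6.0000, 4.0000)
||U^10 x|| = sqrt(6.0000^2 + 4.0000^2) = sqrt(52.0000) = 7.2111

7.2111


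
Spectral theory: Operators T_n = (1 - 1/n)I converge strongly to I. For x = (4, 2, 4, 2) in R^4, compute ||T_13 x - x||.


T_13 x - x = (1 - 1/13)x - x = -x/13
||x|| = sqrt(40) = 6.3246
||T_13 x - x|| = ||x||/13 = 6.3246/13 = 0.4865

0.4865


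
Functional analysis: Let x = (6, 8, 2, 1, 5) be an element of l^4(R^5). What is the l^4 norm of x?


The l^4 norm = (sum |x_i|^4)^(1/4)
Sum of 4th powers = 1296 + 4096 + 16 + 1 + 625 = 6034
||x||_4 = (6034)^(1/4) = 8.8136

8.8136


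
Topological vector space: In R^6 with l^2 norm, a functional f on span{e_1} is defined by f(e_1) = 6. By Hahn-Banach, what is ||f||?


The norm of f is given by ||f|| = sup_{||x||=1} |f(x)|.
On span{e_1}, ||e_1|| = 1, so ||f|| = |f(e_1)| / ||e_1||
= |6| / 1 = 6.0000

6.0000


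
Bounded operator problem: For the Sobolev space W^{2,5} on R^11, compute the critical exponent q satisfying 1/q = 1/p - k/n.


Using the Sobolev embedding formula: 1/q = 1/p - k/n
1/q = 1/5 - 2/11 = 1/55
q = 1/(1/55) = 55

55.0000


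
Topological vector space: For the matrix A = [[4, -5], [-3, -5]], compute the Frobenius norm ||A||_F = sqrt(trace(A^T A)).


||A||_F^2 = sum a_ij^2
= 4^2 + (-5)^2 + (-3)^2 + (-5)^2
= 16 + 25 + 9 + 25 = 75
||A||_F = sqrt(75) = 8.6603

8.6603


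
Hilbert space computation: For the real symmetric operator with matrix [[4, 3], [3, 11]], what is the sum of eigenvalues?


For a self-adjoint (symmetric) matrix, the eigenvalues are real.
The sum of eigenvalues equals the trace of the matrix.
trace = 4 + 11 = 15

15


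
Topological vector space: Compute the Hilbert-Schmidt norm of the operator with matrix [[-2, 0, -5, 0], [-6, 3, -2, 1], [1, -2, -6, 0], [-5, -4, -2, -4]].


The Hilbert-Schmidt norm is sqrt(sum of squares of all entries).
Sum of squares = (-2)^2 + 0^2 + (-5)^2 + 0^2 + (-6)^2 + 3^2 + (-2)^2 + 1^2 + 1^2 + (-2)^2 + (-6)^2 + 0^2 + (-5)^2 + (-4)^2 + (-2)^2 + (-4)^2
= 4 + 0 + 25 + 0 + 36 + 9 + 4 + 1 + 1 + 4 + 36 + 0 + 25 + 16 + 4 + 16 = 181
||T||_HS = sqrt(181) = 13.4536

13.4536


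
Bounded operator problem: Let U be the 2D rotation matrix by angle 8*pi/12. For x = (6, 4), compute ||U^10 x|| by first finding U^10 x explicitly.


U is a rotation by theta = 8*pi/12
U^10 = rotation by 10*theta = 80*pi/12 = 8*pi/12 (mod 2*pi)
cos(8*pi/12) = -0.5000, sin(8*pi/12) = 0.8660
U^10 x = (-0.5000 * 6 - 0.8660 * 4, 0.8660 * 6 + -0.5000 * 4)
= (-6.4641, 3.1962)
||U^10 x|| = sqrt((-6.4641)^2 + 3.1962^2) = sqrt(52.0000) = 7.2111

7.2111


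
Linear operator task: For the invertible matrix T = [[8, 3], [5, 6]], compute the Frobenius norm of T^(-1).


det(T) = 8*6 - 3*5 = 33
T^(-1) = (1/33) * [[6, -3], [-5, 8]] = [[0.1818, -0.0909], [-0.1515, 0.2424]]
||T^(-1)||_F^2 = 0.1818^2 + (-0.0909)^2 + (-0.1515)^2 + 0.2424^2 = 0.1230
||T^(-1)||_F = sqrt(0.1230) = 0.3508

0.3508


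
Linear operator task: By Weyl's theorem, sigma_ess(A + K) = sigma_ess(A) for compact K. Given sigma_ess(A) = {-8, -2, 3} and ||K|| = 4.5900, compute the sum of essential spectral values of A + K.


By Weyl's theorem, the essential spectrum is invariant under compact perturbations.
sigma_ess(A + K) = sigma_ess(A) = {-8, -2, 3}
Sum = -8 + -2 + 3 = -7

-7


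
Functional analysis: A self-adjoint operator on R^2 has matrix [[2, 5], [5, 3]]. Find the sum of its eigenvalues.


For a self-adjoint (symmetric) matrix, the eigenvalues are real.
The sum of eigenvalues equals the trace of the matrix.
trace = 2 + 3 = 5

5


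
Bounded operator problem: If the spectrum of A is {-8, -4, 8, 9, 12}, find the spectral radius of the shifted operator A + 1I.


Spectrum of A + 1I = {-7, -3, 9, 10, 13}
Spectral radius = max |lambda| over the shifted spectrum
= max(7, 3, 9, 10, 13) = 13

13


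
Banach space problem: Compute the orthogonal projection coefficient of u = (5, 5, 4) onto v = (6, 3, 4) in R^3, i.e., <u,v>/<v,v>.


Computing <u,v> = 5*6 + 5*3 + 4*4 = 61
Computing <v,v> = 6^2 + 3^2 + 4^2 = 61
Projection coefficient = 61/61 = 1.0000

1.0000


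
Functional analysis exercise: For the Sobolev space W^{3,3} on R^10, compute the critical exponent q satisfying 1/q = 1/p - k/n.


Using the Sobolev embedding formula: 1/q = 1/p - k/n
1/q = 1/3 - 3/10 = 1/30
q = 1/(1/30) = 30

30.0000


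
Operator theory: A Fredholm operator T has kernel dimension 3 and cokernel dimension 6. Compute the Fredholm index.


The Fredholm index is defined as ind(T) = dim(ker T) - dim(coker T)
= 3 - 6
= -3

-3


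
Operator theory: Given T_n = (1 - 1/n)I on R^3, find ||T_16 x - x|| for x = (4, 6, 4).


T_16 x - x = (1 - 1/16)x - x = -x/16
||x|| = sqrt(68) = 8.2462
||T_16 x - x|| = ||x||/16 = 8.2462/16 = 0.5154

0.5154


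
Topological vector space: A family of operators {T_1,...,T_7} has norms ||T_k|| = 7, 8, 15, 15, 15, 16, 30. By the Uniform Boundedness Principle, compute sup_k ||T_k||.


By the Uniform Boundedness Principle, the supremum of norms is finite.
sup_k ||T_k|| = max(7, 8, 15, 15, 15, 16, 30) = 30

30


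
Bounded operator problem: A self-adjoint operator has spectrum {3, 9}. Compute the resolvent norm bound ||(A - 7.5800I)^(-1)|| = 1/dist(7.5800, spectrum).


dist(7.5800, {3, 9}) = min(|7.5800 - 3|, |7.5800 - 9|)
= min(4.5800, 1.4200) = 1.4200
Resolvent bound = 1/1.4200 = 0.7042

0.7042


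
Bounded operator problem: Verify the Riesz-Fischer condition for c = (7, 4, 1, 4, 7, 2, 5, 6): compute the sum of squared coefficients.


sum |c_n|^2 = 7^2 + 4^2 + 1^2 + 4^2 + 7^2 + 2^2 + 5^2 + 6^2
= 49 + 16 + 1 + 16 + 49 + 4 + 25 + 36
= 196

196


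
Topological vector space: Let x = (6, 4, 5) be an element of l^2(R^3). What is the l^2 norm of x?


The l^2 norm = (sum |x_i|^2)^(1/2)
Sum of 2th powers = 36 + 16 + 25 = 77
||x||_2 = (77)^(1/2) = 8.7750

8.7750


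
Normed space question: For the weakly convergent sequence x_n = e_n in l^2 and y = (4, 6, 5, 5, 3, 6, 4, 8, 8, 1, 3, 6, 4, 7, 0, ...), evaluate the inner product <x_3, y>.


x_3 = e_3 is the standard basis vector with 1 in position 3.
<x_3, y> = y_3 = 5
As n -> infinity, <x_n, y> -> 0, confirming weak convergence of (x_n) to 0.

5


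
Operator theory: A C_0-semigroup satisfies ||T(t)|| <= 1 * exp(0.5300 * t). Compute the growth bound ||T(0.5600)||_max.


||T(0.5600)|| <= 1 * exp(0.5300 * 0.5600)
= 1 * exp(0.2968)
= 1 * 1.3455
= 1.3455

1.3455


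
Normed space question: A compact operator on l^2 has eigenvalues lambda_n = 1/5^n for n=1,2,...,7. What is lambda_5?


The eigenvalue formula gives lambda_5 = 1/5^5
= 1/3125
= 3.2000e-04

3.2000e-04


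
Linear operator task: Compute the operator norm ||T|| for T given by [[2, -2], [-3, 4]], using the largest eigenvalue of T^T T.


A^T A = [[13, -16], [-16, 20]]
trace(A^T A) = 33, det(A^T A) = 4
discriminant = 33^2 - 4*4 = 1073
Largest eigenvalue of A^T A = (trace + sqrt(disc))/2 = 32.8783
||T|| = sqrt(32.8783) = 5.7340

5.7340


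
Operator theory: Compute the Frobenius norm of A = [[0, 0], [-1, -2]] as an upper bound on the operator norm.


||A||_F^2 = sum a_ij^2
= 0^2 + 0^2 + (-1)^2 + (-2)^2
= 0 + 0 + 1 + 4 = 5
||A||_F = sqrt(5) = 2.2361

2.2361


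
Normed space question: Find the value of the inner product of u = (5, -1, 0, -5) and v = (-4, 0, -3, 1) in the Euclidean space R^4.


Computing the standard inner product <u, v> = sum u_i * v_i
= 5*-4 + -1*0 + 0*-3 + -5*1
= -20 + 0 + 0 + -5
= -25

-25


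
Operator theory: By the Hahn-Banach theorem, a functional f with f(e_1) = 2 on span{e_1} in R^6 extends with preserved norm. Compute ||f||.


The norm of f is given by ||f|| = sup_{||x||=1} |f(x)|.
On span{e_1}, ||e_1|| = 1, so ||f|| = |f(e_1)| / ||e_1||
= |2| / 1 = 2.0000

2.0000


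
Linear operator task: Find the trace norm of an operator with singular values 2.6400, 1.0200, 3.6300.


The nuclear norm is the sum of all singular values.
||T||_1 = 2.6400 + 1.0200 + 3.6300
= 7.2900

7.2900


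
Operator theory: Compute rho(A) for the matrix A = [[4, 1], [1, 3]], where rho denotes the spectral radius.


For a 2x2 matrix, eigenvalues satisfy lambda^2 - (trace)*lambda + det = 0
trace = 4 + 3 = 7
det = 4*3 - 1*1 = 11
discriminant = 7^2 - 4*(11) = 5
spectral radius = max |eigenvalue| = 4.6180

4.6180


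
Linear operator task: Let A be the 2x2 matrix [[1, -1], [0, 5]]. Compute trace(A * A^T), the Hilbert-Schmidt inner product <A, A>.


trace(A * A^T) = sum of squares of all entries
= 1^2 + (-1)^2 + 0^2 + 5^2
= 1 + 1 + 0 + 25
= 27

27


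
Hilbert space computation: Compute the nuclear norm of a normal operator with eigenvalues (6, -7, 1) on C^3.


For a normal operator, singular values equal |eigenvalues|.
Trace norm = sum |lambda_i| = 6 + 7 + 1
= 14

14


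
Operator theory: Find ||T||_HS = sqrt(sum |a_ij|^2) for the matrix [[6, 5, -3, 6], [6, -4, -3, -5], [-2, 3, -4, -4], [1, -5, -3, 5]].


The Hilbert-Schmidt norm is sqrt(sum of squares of all entries).
Sum of squares = 6^2 + 5^2 + (-3)^2 + 6^2 + 6^2 + (-4)^2 + (-3)^2 + (-5)^2 + (-2)^2 + 3^2 + (-4)^2 + (-4)^2 + 1^2 + (-5)^2 + (-3)^2 + 5^2
= 36 + 25 + 9 + 36 + 36 + 16 + 9 + 25 + 4 + 9 + 16 + 16 + 1 + 25 + 9 + 25 = 297
||T||_HS = sqrt(297) = 17.2337

17.2337


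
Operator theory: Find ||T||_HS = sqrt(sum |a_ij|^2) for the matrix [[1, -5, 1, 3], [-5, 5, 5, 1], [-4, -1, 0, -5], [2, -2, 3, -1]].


The Hilbert-Schmidt norm is sqrt(sum of squares of all entries).
Sum of squares = 1^2 + (-5)^2 + 1^2 + 3^2 + (-5)^2 + 5^2 + 5^2 + 1^2 + (-4)^2 + (-1)^2 + 0^2 + (-5)^2 + 2^2 + (-2)^2 + 3^2 + (-1)^2
= 1 + 25 + 1 + 9 + 25 + 25 + 25 + 1 + 16 + 1 + 0 + 25 + 4 + 4 + 9 + 1 = 172
||T||_HS = sqrt(172) = 13.1149

13.1149


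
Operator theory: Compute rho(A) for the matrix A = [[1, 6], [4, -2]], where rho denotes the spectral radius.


For a 2x2 matrix, eigenvalues satisfy lambda^2 - (trace)*lambda + det = 0
trace = 1 + -2 = -1
det = 1*-2 - 6*4 = -26
discriminant = (-1)^2 - 4*(-26) = 105
spectral radius = max |eigenvalue| = 5.6235

5.6235


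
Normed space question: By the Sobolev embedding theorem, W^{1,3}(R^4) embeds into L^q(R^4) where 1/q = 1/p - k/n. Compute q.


Using the Sobolev embedding formula: 1/q = 1/p - k/n
1/q = 1/3 - 1/4 = 1/12
q = 1/(1/12) = 12

12.0000


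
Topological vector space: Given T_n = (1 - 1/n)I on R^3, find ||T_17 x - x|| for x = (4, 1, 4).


T_17 x - x = (1 - 1/17)x - x = -x/17
||x|| = sqrt(33) = 5.7446
||T_17 x - x|| = ||x||/17 = 5.7446/17 = 0.3379

0.3379


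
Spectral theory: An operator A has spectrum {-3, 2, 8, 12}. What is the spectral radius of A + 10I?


Spectrum of A + 10I = {7, 12, 18, 22}
Spectral radius = max |lambda| over the shifted spectrum
= max(7, 12, 18, 22) = 22

22


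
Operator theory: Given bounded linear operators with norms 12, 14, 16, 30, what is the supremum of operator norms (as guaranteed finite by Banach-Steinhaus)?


By the Uniform Boundedness Principle, the supremum of norms is finite.
sup_k ||T_k|| = max(12, 14, 16, 30) = 30

30


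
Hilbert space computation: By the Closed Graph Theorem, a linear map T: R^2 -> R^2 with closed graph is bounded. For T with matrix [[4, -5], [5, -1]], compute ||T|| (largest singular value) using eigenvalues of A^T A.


A^T A = [[41, -25], [-25, 26]]
trace(A^T A) = 67, det(A^T A) = 441
discriminant = 67^2 - 4*441 = 2725
Largest eigenvalue of A^T A = (trace + sqrt(disc))/2 = 59.6008
||T|| = sqrt(59.6008) = 7.7202

7.7202


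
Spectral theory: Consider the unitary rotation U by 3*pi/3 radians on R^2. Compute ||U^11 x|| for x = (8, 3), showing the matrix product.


U is a rotation by theta = 3*pi/3
U^11 = rotation by 11*theta = 33*pi/3 = 3*pi/3 (mod 2*pi)
cos(3*pi/3) = -1.0000, sin(3*pi/3) = 0.0000
U^11 x = (-1.0000 * 8 - 0.0000 * 3, 0.0000 * 8 + -1.0000 * 3)
= (-8.0000, -3.0000)
||U^11 x|| = sqrt((-8.0000)^2 + (-3.0000)^2) = sqrt(73.0000) = 8.5440

8.5440


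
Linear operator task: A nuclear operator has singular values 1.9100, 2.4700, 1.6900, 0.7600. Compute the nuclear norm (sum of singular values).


The nuclear norm is the sum of all singular values.
||T||_1 = 1.9100 + 2.4700 + 1.6900 + 0.7600
= 6.8300

6.8300


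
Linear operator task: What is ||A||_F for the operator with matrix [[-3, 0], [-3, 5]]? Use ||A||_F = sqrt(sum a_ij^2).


||A||_F^2 = sum a_ij^2
= (-3)^2 + 0^2 + (-3)^2 + 5^2
= 9 + 0 + 9 + 25 = 43
||A||_F = sqrt(43) = 6.5574

6.5574


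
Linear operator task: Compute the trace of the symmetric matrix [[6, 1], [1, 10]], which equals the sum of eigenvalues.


For a self-adjoint (symmetric) matrix, the eigenvalues are real.
The sum of eigenvalues equals the trace of the matrix.
trace = 6 + 10 = 16

16


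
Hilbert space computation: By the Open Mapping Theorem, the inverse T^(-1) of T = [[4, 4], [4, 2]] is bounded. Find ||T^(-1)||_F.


det(T) = 4*2 - 4*4 = -8
T^(-1) = (1/-8) * [[2, -4], [-4, 4]] = [[-0.2500, 0.5000], [0.5000, -0.5000]]
||T^(-1)||_F^2 = (-0.2500)^2 + 0.5000^2 + 0.5000^2 + (-0.5000)^2 = 0.8125
||T^(-1)||_F = sqrt(0.8125) = 0.9014

0.9014


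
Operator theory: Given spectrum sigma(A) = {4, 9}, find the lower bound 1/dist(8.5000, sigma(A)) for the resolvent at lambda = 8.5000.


dist(8.5000, {4, 9}) = min(|8.5000 - 4|, |8.5000 - 9|)
= min(4.5000, 0.5000) = 0.5000
Resolvent bound = 1/0.5000 = 2.0000

2.0000


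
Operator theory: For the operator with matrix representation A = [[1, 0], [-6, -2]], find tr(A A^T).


trace(A * A^T) = sum of squares of all entries
= 1^2 + 0^2 + (-6)^2 + (-2)^2
= 1 + 0 + 36 + 4
= 41

41
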